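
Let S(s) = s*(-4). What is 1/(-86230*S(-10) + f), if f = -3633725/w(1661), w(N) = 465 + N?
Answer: -2126/7336632925 ≈ -2.8978e-7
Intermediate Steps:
f = -3633725/2126 (f = -3633725/(465 + 1661) = -3633725/2126 ≈ -1709.2)
S(s) = -4*s
1/(-86230*S(-10) + f) = 1/(-(-344920)*(-10) - 3633725/2126) = 1/(-86230*40 - 3633725/2126) = 1/(-3449200 - 3633725/2126) = 1/(-7336632925/2126) = -2126/7336632925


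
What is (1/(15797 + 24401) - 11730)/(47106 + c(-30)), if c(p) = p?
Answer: -471522539/1892361048 ≈ -0.24917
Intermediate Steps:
(1/(15797 + 24401) - 11730)/(47106 + c(-30)) = (1/(15797 + 24401) - 11730)/(47106 - 30) = (1/40198 - 11730)/47076 = (1/40198 - 11730)*(1/47076) = -471522539/40198*1/47076 = -471522539/1892361048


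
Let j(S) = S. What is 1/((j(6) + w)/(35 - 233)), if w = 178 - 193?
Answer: 22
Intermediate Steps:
w = -15
1/((j(6) + w)/(35 - 233)) = 1/((6 - 15)/(35 - 233)) = 1/(-9/(-198)) = 1/(-9*(-1/198)) = 1/(1/22) = 22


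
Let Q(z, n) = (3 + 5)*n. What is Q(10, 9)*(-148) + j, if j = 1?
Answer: -10655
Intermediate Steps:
Q(z, n) = 8*n
Q(10, 9)*(-148) + j = (8*9)*(-148) + 1 = 72*(-148) + 1 = -10656 + 1 = -10655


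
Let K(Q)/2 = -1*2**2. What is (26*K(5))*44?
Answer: -9152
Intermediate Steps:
K(Q) = -8 (K(Q) = 2*(-1*2**2) = 2*(-1*4) = 2*(-4) = -8)
(26*K(5))*44 = (26*(-8))*44 = -208*44 = -9152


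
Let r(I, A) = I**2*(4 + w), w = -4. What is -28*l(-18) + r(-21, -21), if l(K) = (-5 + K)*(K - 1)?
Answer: -12236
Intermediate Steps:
l(K) = (-1 + K)*(-5 + K) (l(K) = (-5 + K)*(-1 + K) = (-1 + K)*(-5 + K))
r(I, A) = 0 (r(I, A) = I**2*(4 - 4) = I**2*0 = 0)
-28*l(-18) + r(-21, -21) = -28*(5 + (-18)**2 - 6*(-18)) + 0 = -28*(5 + 324 + 108) + 0 = -28*437 + 0 = -12236 + 0 = -12236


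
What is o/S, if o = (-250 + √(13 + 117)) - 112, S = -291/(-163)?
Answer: -59006/291 + 163*√130/291 ≈ -196.38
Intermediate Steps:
S = 291/163 (S = -291*(-1/163) = 291/163 ≈ 1.7853)
o = -362 + √130 (o = (-250 + √130) - 112 = -362 + √130 ≈ -350.60)
o/S = (-362 + √130)/(291/163) = (-362 + √130)*(163/291) = -59006/291 + 163*√130/291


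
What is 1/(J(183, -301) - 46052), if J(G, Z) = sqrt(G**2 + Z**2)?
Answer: -23026/1060331307 - sqrt(124090)/2120662614 ≈ -2.1882e-5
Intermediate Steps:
1/(J(183, -301) - 46052) = 1/(sqrt(183**2 + (-301)**2) - 46052) = 1/(sqrt(33489 + 90601) - 46052) = 1/(sqrt(124090) - 46052) = 1/(-46052 + sqrt(124090))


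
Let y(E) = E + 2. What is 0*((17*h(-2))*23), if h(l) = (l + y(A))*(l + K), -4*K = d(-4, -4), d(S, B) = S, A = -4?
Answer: 0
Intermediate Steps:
y(E) = 2 + E
K = 1 (K = -¼*(-4) = 1)
h(l) = (1 + l)*(-2 + l) (h(l) = (l + (2 - 4))*(l + 1) = (l - 2)*(1 + l) = (-2 + l)*(1 + l) = (1 + l)*(-2 + l))
0*((17*h(-2))*23) = 0*((17*(-2 + (-2)² - 1*(-2)))*23) = 0*((17*(-2 + 4 + 2))*23) = 0*((17*4)*23) = 0*(68*23) = 0*1564 = 0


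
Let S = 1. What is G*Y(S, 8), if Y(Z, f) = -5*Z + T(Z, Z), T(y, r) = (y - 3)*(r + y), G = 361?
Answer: -3249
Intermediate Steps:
T(y, r) = (-3 + y)*(r + y)
Y(Z, f) = -11*Z + 2*Z² (Y(Z, f) = -5*Z + (Z² - 3*Z - 3*Z + Z*Z) = -5*Z + (Z² - 3*Z - 3*Z + Z²) = -5*Z + (-6*Z + 2*Z²) = -11*Z + 2*Z²)
G*Y(S, 8) = 361*(1*(-11 + 2*1)) = 361*(1*(-11 + 2)) = 361*(1*(-9)) = 361*(-9) = -3249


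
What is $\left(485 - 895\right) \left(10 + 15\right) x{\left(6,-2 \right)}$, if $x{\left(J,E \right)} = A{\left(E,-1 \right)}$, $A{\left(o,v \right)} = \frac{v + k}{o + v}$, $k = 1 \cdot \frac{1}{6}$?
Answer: $- \frac{25625}{9} \approx -2847.2$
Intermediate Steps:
$k = \frac{1}{6}$ ($k = 1 \cdot \frac{1}{6} = \frac{1}{6} \approx 0.16667$)
$A{\left(o,v \right)} = \frac{\frac{1}{6} + v}{o + v}$ ($A{\left(o,v \right)} = \frac{v + \frac{1}{6}}{o + v} = \frac{\frac{1}{6} + v}{o + v}$)
$x{\left(J,E \right)} = - \frac{5}{6 \left(-1 + E\right)}$ ($x{\left(J,E \right)} = \frac{\frac{1}{6} - 1}{E - 1} = \frac{1}{-1 + E} \left(- \frac{5}{6}\right) = - \frac{5}{6 \left(-1 + E\right)}$)
$\left(485 - 895\right) \left(10 + 15\right) x{\left(6,-2 \right)} = \left(485 - 895\right) \left(10 + 15\right) \left(- \frac{5}{-6 + 6 \left(-2\right)}\right) = - 410 \cdot 25 \left(- \frac{5}{-6 - 12}\right) = - 410 \cdot 25 \left(- \frac{5}{-18}\right) = - 410 \cdot 25 \left(\left(-5\right) \left(- \frac{1}{18}\right)\right) = - 410 \cdot 25 \cdot \frac{5}{18} = \left(-410\right) \frac{125}{18} = - \frac{25625}{9}$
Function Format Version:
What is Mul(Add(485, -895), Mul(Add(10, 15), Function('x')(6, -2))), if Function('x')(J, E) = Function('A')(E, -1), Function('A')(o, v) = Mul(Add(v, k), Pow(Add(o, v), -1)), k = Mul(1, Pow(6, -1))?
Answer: Rational(-25625, 9) ≈ -2847.2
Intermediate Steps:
k = Rational(1, 6) (k = Mul(1, Rational(1, 6)) = Rational(1, 6) ≈ 0.16667)
Function('A')(o, v) = Mul(Pow(Add(o, v), -1), Add(Rational(1, 6), v)) (Function('A')(o, v) = Mul(Add(v, Rational(1, 6)), Pow(Add(o, v), -1)) = Mul(Add(Rational(1, 6), v), Pow(Add(o, v), -1)) = Mul(Pow(Add(o, v), -1), Add(Rational(1, 6), v)))
Function('x')(J, E) = Mul(Rational(-5, 6), Pow(Add(-1, E), -1)) (Function('x')(J, E) = Mul(Pow(Add(E, -1), -1), Add(Rational(1, 6), -1)) = Mul(Pow(Add(-1, E), -1), Rational(-5, 6)) = Mul(Rational(-5, 6), Pow(Add(-1, E), -1)))
Mul(Add(485, -895), Mul(Add(10, 15), Function('x')(6, -2))) = Mul(Add(485, -895), Mul(Add(10, 15), Mul(-5, Pow(Add(-6, Mul(6, -2)), -1)))) = Mul(-410, Mul(25, Mul(-5, Pow(Add(-6, -12), -1)))) = Mul(-410, Mul(25, Mul(-5, Pow(-18, -1)))) = Mul(-410, Mul(25, Mul(-5, Rational(-1, 18)))) = Mul(-410, Mul(25, Rational(5, 18))) = Mul(-410, Rational(125, 18)) = Rational(-25625, 9)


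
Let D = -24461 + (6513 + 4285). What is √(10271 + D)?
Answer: 8*I*√53 ≈ 58.241*I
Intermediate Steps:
D = -13663 (D = -24461 + 10798 = -13663)
√(10271 + D) = √(10271 - 13663) = √(-3392) = 8*I*√53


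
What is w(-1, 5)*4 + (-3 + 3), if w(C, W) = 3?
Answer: 12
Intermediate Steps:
w(-1, 5)*4 + (-3 + 3) = 3*4 + (-3 + 3) = 12 + 0 = 12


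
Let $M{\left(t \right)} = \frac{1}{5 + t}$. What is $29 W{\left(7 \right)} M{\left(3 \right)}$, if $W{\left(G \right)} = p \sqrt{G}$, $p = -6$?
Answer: $- \frac{87 \sqrt{7}}{4} \approx -57.545$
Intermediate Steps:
$W{\left(G \right)} = - 6 \sqrt{G}$
$29 W{\left(7 \right)} M{\left(3 \right)} = \frac{29 \left(- 6 \sqrt{7}\right)}{5 + 3} = \frac{\left(-174\right) \sqrt{7}}{8} = - 174 \sqrt{7} \cdot \frac{1}{8} = - \frac{87 \sqrt{7}}{4}$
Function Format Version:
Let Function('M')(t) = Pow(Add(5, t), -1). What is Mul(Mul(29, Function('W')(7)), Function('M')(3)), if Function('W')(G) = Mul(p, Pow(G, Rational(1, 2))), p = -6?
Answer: Mul(Rational(-87, 4), Pow(7, Rational(1, 2))) ≈ -57.545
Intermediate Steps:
Function('W')(G) = Mul(-6, Pow(G, Rational(1, 2)))
Mul(Mul(29, Function('W')(7)), Function('M')(3)) = Mul(Mul(29, Mul(-6, Pow(7, Rational(1, 2)))), Pow(Add(5, 3), -1)) = Mul(Mul(-174, Pow(7, Rational(1, 2))), Pow(8, -1)) = Mul(Mul(-174, Pow(7, Rational(1, 2))), Rational(1, 8)) = Mul(Rational(-87, 4), Pow(7, Rational(1, 2)))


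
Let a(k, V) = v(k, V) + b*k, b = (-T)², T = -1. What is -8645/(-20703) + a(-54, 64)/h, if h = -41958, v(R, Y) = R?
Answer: 2252857/5362077 ≈ 0.42015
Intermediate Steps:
b = 1 (b = (-1*(-1))² = 1² = 1)
a(k, V) = 2*k (a(k, V) = k + 1*k = k + k = 2*k)
-8645/(-20703) + a(-54, 64)/h = -8645/(-20703) + (2*(-54))/(-41958) = -8645*(-1/20703) - 108*(-1/41958) = 8645/20703 + 2/777 = 2252857/5362077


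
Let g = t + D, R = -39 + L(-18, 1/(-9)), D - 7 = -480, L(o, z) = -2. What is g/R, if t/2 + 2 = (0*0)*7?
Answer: 477/41 ≈ 11.634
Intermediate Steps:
D = -473 (D = 7 - 480 = -473)
t = -4 (t = -4 + 2*((0*0)*7) = -4 + 2*(0*7) = -4 + 2*0 = -4 + 0 = -4)
R = -41 (R = -39 - 2 = -41)
g = -477 (g = -4 - 473 = -477)
g/R = -477/(-41) = -477*(-1/41) = 477/41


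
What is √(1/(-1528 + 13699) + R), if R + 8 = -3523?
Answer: 10*I*√5230584618/12171 ≈ 59.422*I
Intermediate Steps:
R = -3531 (R = -8 - 3523 = -3531)
√(1/(-1528 + 13699) + R) = √(1/(-1528 + 13699) - 3531) = √(1/12171 - 3531) = √(-42975800/12171) = 10*I*√5230584618/12171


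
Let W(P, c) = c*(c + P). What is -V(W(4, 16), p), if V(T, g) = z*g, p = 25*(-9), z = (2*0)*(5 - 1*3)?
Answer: 0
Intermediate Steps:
W(P, c) = c*(P + c)
z = 0 (z = 0*(5 - 3) = 0*2 = 0)
p = -225
V(T, g) = 0 (V(T, g) = 0*g = 0)
-V(W(4, 16), p) = -1*0 = 0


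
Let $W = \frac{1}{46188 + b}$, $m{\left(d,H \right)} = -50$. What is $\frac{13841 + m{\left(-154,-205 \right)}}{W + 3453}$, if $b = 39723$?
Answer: $\frac{1184798601}{296650684} \approx 3.9939$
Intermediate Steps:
$W = \frac{1}{85911}$ ($W = \frac{1}{46188 + 39723} = \frac{1}{85911} \approx 1.164 \cdot 10^{-5}$)
$\frac{13841 + m{\left(-154,-205 \right)}}{W + 3453} = \frac{13841 - 50}{\frac{1}{85911} + 3453} = \frac{13791}{\frac{296650684}{85911}} = 13791 \cdot \frac{85911}{296650684} = \frac{1184798601}{296650684}$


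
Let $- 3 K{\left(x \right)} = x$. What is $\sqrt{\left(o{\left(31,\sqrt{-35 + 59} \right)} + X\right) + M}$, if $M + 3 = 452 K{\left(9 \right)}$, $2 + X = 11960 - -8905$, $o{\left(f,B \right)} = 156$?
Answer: $2 \sqrt{4915} \approx 140.21$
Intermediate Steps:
$K{\left(x \right)} = - \frac{x}{3}$
$X = 20863$ ($X = -2 + \left(11960 - -8905\right) = -2 + \left(11960 + 8905\right) = -2 + 20865 = 20863$)
$M = -1359$ ($M = -3 + 452 \left(\left(- \frac{1}{3}\right) 9\right) = -3 + 452 \left(-3\right) = -3 - 1356 = -1359$)
$\sqrt{\left(o{\left(31,\sqrt{-35 + 59} \right)} + X\right) + M} = \sqrt{\left(156 + 20863\right) - 1359} = \sqrt{21019 - 1359} = \sqrt{19660} = 2 \sqrt{4915}$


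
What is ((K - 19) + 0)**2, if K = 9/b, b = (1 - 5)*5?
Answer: 151321/400 ≈ 378.30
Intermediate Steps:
b = -20 (b = -4*5 = -20)
K = -9/20 (K = 9/(-20) = 9*(-1/20) = -9/20 ≈ -0.45000)
((K - 19) + 0)**2 = ((-9/20 - 19) + 0)**2 = (-389/20 + 0)**2 = (-389/20)**2 = 151321/400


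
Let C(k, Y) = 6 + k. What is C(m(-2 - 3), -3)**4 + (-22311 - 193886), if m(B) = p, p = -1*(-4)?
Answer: -206197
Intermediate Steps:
p = 4
m(B) = 4
C(m(-2 - 3), -3)**4 + (-22311 - 193886) = (6 + 4)**4 + (-22311 - 193886) = 10**4 - 216197 = 10000 - 216197 = -206197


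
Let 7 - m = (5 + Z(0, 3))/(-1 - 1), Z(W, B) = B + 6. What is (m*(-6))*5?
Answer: -420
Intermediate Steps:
Z(W, B) = 6 + B
m = 14 (m = 7 - (5 + (6 + 3))/(-1 - 1) = 7 - (5 + 9)/(-2) = 7 - 14*(-1)/2 = 7 - 1*(-7) = 7 + 7 = 14)
(m*(-6))*5 = (14*(-6))*5 = -84*5 = -420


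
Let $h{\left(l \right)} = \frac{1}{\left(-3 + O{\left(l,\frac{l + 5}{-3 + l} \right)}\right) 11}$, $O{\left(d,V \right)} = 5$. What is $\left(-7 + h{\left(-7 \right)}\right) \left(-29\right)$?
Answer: $\frac{4437}{22} \approx 201.68$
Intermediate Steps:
$h{\left(l \right)} = \frac{1}{22}$ ($h{\left(l \right)} = \frac{1}{\left(-3 + 5\right) 11} = \frac{1}{2} \cdot \frac{1}{11} = \frac{1}{22}$)
$\left(-7 + h{\left(-7 \right)}\right) \left(-29\right) = \left(-7 + \frac{1}{22}\right) \left(-29\right) = \left(- \frac{153}{22}\right) \left(-29\right) = \frac{4437}{22}$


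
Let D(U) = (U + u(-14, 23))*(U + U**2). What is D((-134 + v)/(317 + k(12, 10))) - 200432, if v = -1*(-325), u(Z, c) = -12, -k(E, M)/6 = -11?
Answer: -11261130912954/56181887 ≈ -2.0044e+5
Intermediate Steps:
k(E, M) = 66 (k(E, M) = -6*(-11) = 66)
v = 325
D(U) = (-12 + U)*(U + U**2) (D(U) = (U - 12)*(U + U**2) = (-12 + U)*(U + U**2))
D((-134 + v)/(317 + k(12, 10))) - 200432 = ((-134 + 325)/(317 + 66))*(-12 + ((-134 + 325)/(317 + 66))**2 - 11*(-134 + 325)/(317 + 66)) - 200432 = (191/383)*(-12 + (191/383)**2 - 2101/383) - 200432 = (191*(1/383))*(-12 + (191*(1/383))**2 - 2101/383) - 200432 = 191*(-12 + (191/383)**2 - 11*191/383)/383 - 200432 = 191*(-12 + 36481/146689 - 2101/383)/383 - 200432 = (191/383)*(-2528470/146689) - 200432 = -482937770/56181887 - 200432 = -11261130912954/56181887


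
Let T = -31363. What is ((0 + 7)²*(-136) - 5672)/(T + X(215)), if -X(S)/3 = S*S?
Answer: 6168/85019 ≈ 0.072549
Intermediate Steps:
X(S) = -3*S² (X(S) = -3*S*S = -3*S²)
((0 + 7)²*(-136) - 5672)/(T + X(215)) = ((0 + 7)²*(-136) - 5672)/(-31363 - 3*215²) = (7²*(-136) - 5672)/(-31363 - 3*46225) = (49*(-136) - 5672)/(-31363 - 138675) = (-6664 - 5672)/(-170038) = -12336*(-1/170038) = 6168/85019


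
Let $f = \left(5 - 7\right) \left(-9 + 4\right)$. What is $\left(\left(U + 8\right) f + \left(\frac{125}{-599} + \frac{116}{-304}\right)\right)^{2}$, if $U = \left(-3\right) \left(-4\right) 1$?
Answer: $\frac{82408794929041}{2072434576} \approx 39764.0$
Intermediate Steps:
$f = 10$ ($f = \left(-2\right) \left(-5\right) = 10$)
$U = 12$ ($U = 12 \cdot 1 = 12$)
$\left(\left(U + 8\right) f + \left(\frac{125}{-599} + \frac{116}{-304}\right)\right)^{2} = \left(\left(12 + 8\right) 10 + \left(\frac{125}{-599} + \frac{116}{-304}\right)\right)^{2} = \left(20 \cdot 10 + \left(125 \left(- \frac{1}{599}\right) + 116 \left(- \frac{1}{304}\right)\right)\right)^{2} = \left(200 - \frac{26871}{45524}\right)^{2} = \left(\frac{9077929}{45524}\right)^{2} = \frac{82408794929041}{2072434576}$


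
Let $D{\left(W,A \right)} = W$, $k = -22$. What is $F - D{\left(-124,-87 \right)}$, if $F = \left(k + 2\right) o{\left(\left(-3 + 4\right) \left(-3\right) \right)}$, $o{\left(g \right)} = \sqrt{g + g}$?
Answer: $124 - 20 i \sqrt{6} \approx 124.0 - 48.99 i$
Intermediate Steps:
$o{\left(g \right)} = \sqrt{2} \sqrt{g}$ ($o{\left(g \right)} = \sqrt{2 g} = \sqrt{2} \sqrt{g}$)
$F = - 20 i \sqrt{6}$ ($F = \left(-22 + 2\right) \sqrt{2} \sqrt{\left(-3 + 4\right) \left(-3\right)} = - 20 \sqrt{2} \sqrt{1 \left(-3\right)} = - 20 \sqrt{2} \sqrt{-3} = - 20 \sqrt{2} i \sqrt{3} = - 20 i \sqrt{6} \approx - 48.99 i$)
$F - D{\left(-124,-87 \right)} = - 20 i \sqrt{6} - -124 = - 20 i \sqrt{6} + 124 = 124 - 20 i \sqrt{6}$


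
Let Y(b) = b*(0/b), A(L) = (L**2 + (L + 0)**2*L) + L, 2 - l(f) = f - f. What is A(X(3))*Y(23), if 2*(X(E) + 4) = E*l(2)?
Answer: 0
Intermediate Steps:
l(f) = 2 (l(f) = 2 - (f - f) = 2 - 1*0 = 2 + 0 = 2)
X(E) = -4 + E (X(E) = -4 + (E*2)/2 = -4 + (2*E)/2 = -4 + E)
A(L) = L + L**2 + L**3 (A(L) = (L**2 + L**2*L) + L = (L**2 + L**3) + L = L + L**2 + L**3)
Y(b) = 0 (Y(b) = b*0 = 0)
A(X(3))*Y(23) = ((-4 + 3)*(1 + (-4 + 3) + (-4 + 3)**2))*0 = -(1 - 1 + (-1)**2)*0 = -(1 - 1 + 1)*0 = -1*1*0 = -1*0 = 0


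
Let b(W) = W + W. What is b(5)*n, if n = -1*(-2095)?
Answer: 20950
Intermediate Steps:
b(W) = 2*W
n = 2095
b(5)*n = (2*5)*2095 = 10*2095 = 20950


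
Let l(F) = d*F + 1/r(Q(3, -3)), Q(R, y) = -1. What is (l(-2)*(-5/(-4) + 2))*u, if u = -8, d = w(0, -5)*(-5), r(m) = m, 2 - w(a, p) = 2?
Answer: 26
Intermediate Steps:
w(a, p) = 0 (w(a, p) = 2 - 1*2 = 2 - 2 = 0)
d = 0 (d = 0*(-5) = 0)
l(F) = -1 (l(F) = 0*F + 1/(-1) = 0 - 1 = -1)
(l(-2)*(-5/(-4) + 2))*u = -(-5/(-4) + 2)*(-8) = -(-5*(-¼) + 2)*(-8) = -(5/4 + 2)*(-8) = -1*13/4*(-8) = -13/4*(-8) = 26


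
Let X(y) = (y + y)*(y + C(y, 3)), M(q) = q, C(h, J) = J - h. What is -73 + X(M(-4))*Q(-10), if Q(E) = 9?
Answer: -289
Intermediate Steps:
X(y) = 6*y (X(y) = (y + y)*(y + (3 - y)) = (2*y)*3 = 6*y)
-73 + X(M(-4))*Q(-10) = -73 + (6*(-4))*9 = -73 - 24*9 = -73 - 216 = -289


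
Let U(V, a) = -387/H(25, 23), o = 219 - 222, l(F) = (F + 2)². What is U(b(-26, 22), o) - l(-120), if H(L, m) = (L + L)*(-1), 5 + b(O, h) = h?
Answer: -695813/50 ≈ -13916.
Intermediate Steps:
l(F) = (2 + F)²
b(O, h) = -5 + h
H(L, m) = -2*L (H(L, m) = (2*L)*(-1) = -2*L)
o = -3
U(V, a) = 387/50 (U(V, a) = -387/((-2*25)) = -387/(-50) = -387*(-1/50) = 387/50)
U(b(-26, 22), o) - l(-120) = 387/50 - (2 - 120)² = 387/50 - 1*(-118)² = 387/50 - 1*13924 = 387/50 - 13924 = -695813/50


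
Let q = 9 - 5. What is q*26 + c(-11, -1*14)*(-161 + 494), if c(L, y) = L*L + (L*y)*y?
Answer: -677551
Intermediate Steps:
q = 4
c(L, y) = L² + L*y²
q*26 + c(-11, -1*14)*(-161 + 494) = 4*26 + (-11*(-11 + (-1*14)²))*(-161 + 494) = 104 - 11*(-11 + (-14)²)*333 = 104 - 11*(-11 + 196)*333 = 104 - 11*185*333 = 104 - 2035*333 = 104 - 677655 = -677551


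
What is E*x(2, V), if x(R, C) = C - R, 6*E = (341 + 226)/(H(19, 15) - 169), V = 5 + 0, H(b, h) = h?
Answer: -81/44 ≈ -1.8409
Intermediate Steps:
V = 5
E = -27/44 (E = ((341 + 226)/(15 - 169))/6 = (567/(-154))/6 = (567*(-1/154))/6 = (⅙)*(-81/22) = -27/44 ≈ -0.61364)
E*x(2, V) = -27*(5 - 1*2)/44 = -27*(5 - 2)/44 = -27/44*3 = -81/44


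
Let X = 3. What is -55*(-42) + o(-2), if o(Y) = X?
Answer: 2313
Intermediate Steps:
o(Y) = 3
-55*(-42) + o(-2) = -55*(-42) + 3 = 2310 + 3 = 2313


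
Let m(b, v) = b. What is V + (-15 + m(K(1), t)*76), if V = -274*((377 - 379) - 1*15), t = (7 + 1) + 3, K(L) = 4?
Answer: 4947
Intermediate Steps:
t = 11 (t = 8 + 3 = 11)
V = 4658 (V = -274*(-2 - 15) = -274*(-17) = 4658)
V + (-15 + m(K(1), t)*76) = 4658 + (-15 + 4*76) = 4658 + (-15 + 304) = 4658 + 289 = 4947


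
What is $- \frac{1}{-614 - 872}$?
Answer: $\frac{1}{1486} \approx 0.00067295$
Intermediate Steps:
$- \frac{1}{-614 - 872} = - \frac{1}{-1486} = \left(-1\right) \left(- \frac{1}{1486}\right) = \frac{1}{1486}$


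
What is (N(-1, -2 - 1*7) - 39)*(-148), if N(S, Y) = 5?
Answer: 5032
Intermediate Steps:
(N(-1, -2 - 1*7) - 39)*(-148) = (5 - 39)*(-148) = -34*(-148) = 5032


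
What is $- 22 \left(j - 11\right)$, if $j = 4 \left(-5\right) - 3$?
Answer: $748$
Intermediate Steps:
$j = -23$ ($j = -20 - 3 = -23$)
$- 22 \left(j - 11\right) = - 22 \left(-23 - 11\right) = \left(-22\right) \left(-34\right) = 748$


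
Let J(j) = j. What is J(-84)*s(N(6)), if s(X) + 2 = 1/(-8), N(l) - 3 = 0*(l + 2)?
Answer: 357/2 ≈ 178.50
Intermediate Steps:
N(l) = 3 (N(l) = 3 + 0*(l + 2) = 3 + 0*(2 + l) = 3 + 0 = 3)
s(X) = -17/8 (s(X) = -2 + 1/(-8) = -2 - ⅛ = -17/8)
J(-84)*s(N(6)) = -84*(-17/8) = 357/2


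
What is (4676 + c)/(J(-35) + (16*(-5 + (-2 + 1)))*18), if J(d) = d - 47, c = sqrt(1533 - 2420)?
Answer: -2338/905 - I*sqrt(887)/1810 ≈ -2.5834 - 0.016454*I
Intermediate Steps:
c = I*sqrt(887) (c = sqrt(-887) = I*sqrt(887) ≈ 29.783*I)
J(d) = -47 + d
(4676 + c)/(J(-35) + (16*(-5 + (-2 + 1)))*18) = (4676 + I*sqrt(887))/((-47 - 35) + (16*(-5 + (-2 + 1)))*18) = (4676 + I*sqrt(887))/(-82 + (16*(-5 - 1))*18) = (4676 + I*sqrt(887))/(-82 + (16*(-6))*18) = (4676 + I*sqrt(887))/(-82 - 96*18) = (4676 + I*sqrt(887))/(-82 - 1728) = (4676 + I*sqrt(887))/(-1810) = (4676 + I*sqrt(887))*(-1/1810) = -2338/905 - I*sqrt(887)/1810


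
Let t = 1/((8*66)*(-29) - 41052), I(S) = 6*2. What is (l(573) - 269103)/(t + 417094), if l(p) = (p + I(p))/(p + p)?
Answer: -2897029309482/4490235467065 ≈ -0.64518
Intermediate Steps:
I(S) = 12
l(p) = (12 + p)/(2*p) (l(p) = (p + 12)/(p + p) = (12 + p)/((2*p)) = (12 + p)*(1/(2*p)) = (12 + p)/(2*p))
t = -1/56364 (t = 1/(528*(-29) - 41052) = 1/(-15312 - 41052) = 1/(-56364) = -1/56364 ≈ -1.7742e-5)
(l(573) - 269103)/(t + 417094) = ((½)*(12 + 573)/573 - 269103)/(-1/56364 + 417094) = ((½)*(1/573)*585 - 269103)/(23509086215/56364) = (195/382 - 269103)*(56364/23509086215) = -102797151/382*56364/23509086215 = -2897029309482/4490235467065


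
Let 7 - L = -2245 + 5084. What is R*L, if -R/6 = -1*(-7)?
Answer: 118944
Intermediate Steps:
R = -42 (R = -(-6)*(-7) = -6*7 = -42)
L = -2832 (L = 7 - (-2245 + 5084) = 7 - 1*2839 = 7 - 2839 = -2832)
R*L = -42*(-2832) = 118944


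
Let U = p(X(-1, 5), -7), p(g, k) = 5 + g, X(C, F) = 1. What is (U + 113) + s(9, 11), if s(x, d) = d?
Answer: 130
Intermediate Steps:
U = 6 (U = 5 + 1 = 6)
(U + 113) + s(9, 11) = (6 + 113) + 11 = 119 + 11 = 130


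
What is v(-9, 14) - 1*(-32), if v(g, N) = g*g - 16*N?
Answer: -111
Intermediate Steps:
v(g, N) = g² - 16*N
v(-9, 14) - 1*(-32) = ((-9)² - 16*14) - 1*(-32) = (81 - 224) + 32 = -143 + 32 = -111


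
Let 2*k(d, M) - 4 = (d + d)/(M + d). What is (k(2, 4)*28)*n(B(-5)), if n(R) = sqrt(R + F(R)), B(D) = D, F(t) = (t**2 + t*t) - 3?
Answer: 196*sqrt(42)/3 ≈ 423.41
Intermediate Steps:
F(t) = -3 + 2*t**2 (F(t) = (t**2 + t**2) - 3 = 2*t**2 - 3 = -3 + 2*t**2)
k(d, M) = 2 + d/(M + d) (k(d, M) = 2 + ((d + d)/(M + d))/2 = 2 + ((2*d)/(M + d))/2 = 2 + (2*d/(M + d))/2 = 2 + d/(M + d))
n(R) = sqrt(-3 + R + 2*R**2) (n(R) = sqrt(R + (-3 + 2*R**2)) = sqrt(-3 + R + 2*R**2))
(k(2, 4)*28)*n(B(-5)) = (((2*4 + 3*2)/(4 + 2))*28)*sqrt(-3 - 5 + 2*(-5)**2) = (((8 + 6)/6)*28)*sqrt(-3 - 5 + 2*25) = (((1/6)*14)*28)*sqrt(-3 - 5 + 50) = ((7/3)*28)*sqrt(42) = 196*sqrt(42)/3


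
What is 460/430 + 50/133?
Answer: 8268/5719 ≈ 1.4457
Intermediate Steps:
460/430 + 50/133 = 460*(1/430) + 50*(1/133) = 46/43 + 50/133 = 8268/5719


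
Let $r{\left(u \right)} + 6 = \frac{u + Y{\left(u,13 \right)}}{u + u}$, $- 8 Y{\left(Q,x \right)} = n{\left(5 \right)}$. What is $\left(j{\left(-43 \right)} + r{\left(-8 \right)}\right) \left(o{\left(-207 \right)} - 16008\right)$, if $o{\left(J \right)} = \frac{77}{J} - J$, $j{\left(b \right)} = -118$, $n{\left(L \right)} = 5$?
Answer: $\frac{12922444963}{6624} \approx 1.9509 \cdot 10^{6}$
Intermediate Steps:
$Y{\left(Q,x \right)} = - \frac{5}{8}$ ($Y{\left(Q,x \right)} = \left(- \frac{1}{8}\right) 5 = - \frac{5}{8}$)
$r{\left(u \right)} = -6 + \frac{- \frac{5}{8} + u}{2 u}$ ($r{\left(u \right)} = -6 + \frac{u - \frac{5}{8}}{u + u} = -6 + \frac{- \frac{5}{8} + u}{2 u}$)
$o{\left(J \right)} = - J + \frac{77}{J}$
$\left(j{\left(-43 \right)} + r{\left(-8 \right)}\right) \left(o{\left(-207 \right)} - 16008\right) = \left(-118 + \frac{-5 - -704}{16 \left(-8\right)}\right) \left(\left(\left(-1\right) \left(-207\right) + \frac{77}{-207}\right) - 16008\right) = \left(-118 + \frac{1}{16} \left(- \frac{1}{8}\right) \left(-5 + 704\right)\right) \left(\left(207 + 77 \left(- \frac{1}{207}\right)\right) - 16008\right) = \left(-118 + \frac{1}{16} \left(- \frac{1}{8}\right) 699\right) \left(\left(207 - \frac{77}{207}\right) - 16008\right) = \left(-118 - \frac{699}{128}\right) \left(\frac{42772}{207} - 16008\right) = \left(- \frac{15803}{128}\right) \left(- \frac{3270884}{207}\right) = \frac{12922444963}{6624}$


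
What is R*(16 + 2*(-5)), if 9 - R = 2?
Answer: 42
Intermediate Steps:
R = 7 (R = 9 - 1*2 = 9 - 2 = 7)
R*(16 + 2*(-5)) = 7*(16 + 2*(-5)) = 7*(16 - 10) = 7*6 = 42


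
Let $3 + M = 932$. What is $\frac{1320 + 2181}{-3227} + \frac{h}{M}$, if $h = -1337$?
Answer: $- \frac{7566928}{2997883} \approx -2.5241$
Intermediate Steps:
$M = 929$ ($M = -3 + 932 = 929$)
$\frac{1320 + 2181}{-3227} + \frac{h}{M} = \frac{1320 + 2181}{-3227} - \frac{1337}{929} = 3501 \left(- \frac{1}{3227}\right) - \frac{1337}{929} = - \frac{3501}{3227} - \frac{1337}{929} = - \frac{7566928}{2997883}$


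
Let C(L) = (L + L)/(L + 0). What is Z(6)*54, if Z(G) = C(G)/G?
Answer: 18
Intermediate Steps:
C(L) = 2 (C(L) = (2*L)/L = 2)
Z(G) = 2/G
Z(6)*54 = (2/6)*54 = (2*(⅙))*54 = (⅓)*54 = 18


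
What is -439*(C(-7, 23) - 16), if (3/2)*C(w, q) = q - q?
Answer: 7024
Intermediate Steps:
C(w, q) = 0 (C(w, q) = 2*(q - q)/3 = (⅔)*0 = 0)
-439*(C(-7, 23) - 16) = -439*(0 - 16) = -439*(-16) = 7024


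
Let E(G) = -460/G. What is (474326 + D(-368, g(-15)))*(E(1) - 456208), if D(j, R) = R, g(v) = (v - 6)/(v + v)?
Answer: -1083049127178/5 ≈ -2.1661e+11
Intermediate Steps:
g(v) = (-6 + v)/(2*v) (g(v) = (-6 + v)/((2*v)) = (-6 + v)*(1/(2*v)) = (-6 + v)/(2*v))
(474326 + D(-368, g(-15)))*(E(1) - 456208) = (474326 + (1/2)*(-6 - 15)/(-15))*(-460/1 - 456208) = (474326 + (1/2)*(-1/15)*(-21))*(-460*1 - 456208) = (474326 + 7/10)*(-460 - 456208) = (4743267/10)*(-456668) = -1083049127178/5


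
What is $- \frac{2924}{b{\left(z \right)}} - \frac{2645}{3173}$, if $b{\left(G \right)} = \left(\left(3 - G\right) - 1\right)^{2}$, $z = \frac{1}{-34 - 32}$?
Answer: $- \frac{2129532143}{2954063} \approx -720.88$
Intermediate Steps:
$z = - \frac{1}{66}$ ($z = \frac{1}{-66} = - \frac{1}{66} \approx -0.015152$)
$b{\left(G \right)} = \left(2 - G\right)^{2}$
$- \frac{2924}{b{\left(z \right)}} - \frac{2645}{3173} = - \frac{2924}{\left(-2 - \frac{1}{66}\right)^{2}} - \frac{2645}{3173} = - \frac{2924}{\left(- \frac{133}{66}\right)^{2}} - \frac{2645}{3173} = - \frac{2924}{\frac{17689}{4356}} - \frac{2645}{3173} = \left(-2924\right) \frac{4356}{17689} - \frac{2645}{3173} = - \frac{12736944}{17689} - \frac{2645}{3173} = - \frac{2129532143}{2954063}$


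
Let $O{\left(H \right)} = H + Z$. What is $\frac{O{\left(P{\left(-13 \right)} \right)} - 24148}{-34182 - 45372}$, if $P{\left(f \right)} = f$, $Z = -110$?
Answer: $\frac{24271}{79554} \approx 0.30509$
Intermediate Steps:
$O{\left(H \right)} = -110 + H$ ($O{\left(H \right)} = H - 110 = -110 + H$)
$\frac{O{\left(P{\left(-13 \right)} \right)} - 24148}{-34182 - 45372} = \frac{\left(-110 - 13\right) - 24148}{-34182 - 45372} = \frac{-123 - 24148}{-79554} = \left(-24271\right) \left(- \frac{1}{79554}\right) = \frac{24271}{79554}$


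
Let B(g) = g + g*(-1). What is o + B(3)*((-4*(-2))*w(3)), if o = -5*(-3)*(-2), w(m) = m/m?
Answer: -30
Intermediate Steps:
w(m) = 1
o = -30 (o = 15*(-2) = -30)
B(g) = 0 (B(g) = g - g = 0)
o + B(3)*((-4*(-2))*w(3)) = -30 + 0*(-4*(-2)*1) = -30 + 0*(8*1) = -30 + 0*8 = -30 + 0 = -30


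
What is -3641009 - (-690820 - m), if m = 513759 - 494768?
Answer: -2931198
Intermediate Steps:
m = 18991
-3641009 - (-690820 - m) = -3641009 - (-690820 - 1*18991) = -3641009 - (-690820 - 18991) = -3641009 - 1*(-709811) = -3641009 + 709811 = -2931198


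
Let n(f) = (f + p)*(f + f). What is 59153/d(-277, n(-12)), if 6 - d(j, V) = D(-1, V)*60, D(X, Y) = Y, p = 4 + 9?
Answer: 59153/1446 ≈ 40.908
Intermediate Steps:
p = 13
n(f) = 2*f*(13 + f) (n(f) = (f + 13)*(f + f) = (13 + f)*(2*f) = 2*f*(13 + f))
d(j, V) = 6 - 60*V (d(j, V) = 6 - V*60 = 6 - 60*V)
59153/d(-277, n(-12)) = 59153/(6 - 120*(-12)*(13 - 12)) = 59153/(6 - 120*(-12)) = 59153/(6 - 60*(-24)) = 59153/(6 + 1440) = 59153/1446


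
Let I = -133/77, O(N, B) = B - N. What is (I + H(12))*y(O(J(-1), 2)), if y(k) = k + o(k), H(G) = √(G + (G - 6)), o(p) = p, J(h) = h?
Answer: -114/11 + 18*√2 ≈ 15.092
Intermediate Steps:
I = -19/11 (I = -133*1/77 = -19/11 ≈ -1.7273)
H(G) = √(-6 + 2*G) (H(G) = √(G + (-6 + G)) = √(-6 + 2*G))
y(k) = 2*k (y(k) = k + k = 2*k)
(I + H(12))*y(O(J(-1), 2)) = (-19/11 + √(-6 + 2*12))*(2*(2 - 1*(-1))) = (-19/11 + √(-6 + 24))*(2*(2 + 1)) = (-19/11 + √18)*(2*3) = (-19/11 + 3*√2)*6 = -114/11 + 18*√2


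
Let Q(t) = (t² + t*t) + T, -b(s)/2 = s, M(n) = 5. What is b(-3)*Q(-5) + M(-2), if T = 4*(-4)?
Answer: 209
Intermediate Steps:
T = -16
b(s) = -2*s
Q(t) = -16 + 2*t² (Q(t) = (t² + t*t) - 16 = (t² + t²) - 16 = 2*t² - 16 = -16 + 2*t²)
b(-3)*Q(-5) + M(-2) = (-2*(-3))*(-16 + 2*(-5)²) + 5 = 6*(-16 + 2*25) + 5 = 6*(-16 + 50) + 5 = 6*34 + 5 = 204 + 5 = 209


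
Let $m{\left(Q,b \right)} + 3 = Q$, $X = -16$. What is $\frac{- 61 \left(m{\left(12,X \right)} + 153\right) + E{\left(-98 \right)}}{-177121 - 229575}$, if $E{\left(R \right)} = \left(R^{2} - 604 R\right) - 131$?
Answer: $- \frac{2027}{14024} \approx -0.14454$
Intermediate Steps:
$E{\left(R \right)} = -131 + R^{2} - 604 R$
$m{\left(Q,b \right)} = -3 + Q$
$\frac{- 61 \left(m{\left(12,X \right)} + 153\right) + E{\left(-98 \right)}}{-177121 - 229575} = \frac{- 61 \left(\left(-3 + 12\right) + 153\right) - \left(-59061 - 9604\right)}{-177121 - 229575} = \frac{- 61 \left(9 + 153\right) + \left(-131 + 9604 + 59192\right)}{-406696} = \left(\left(-61\right) 162 + 68665\right) \left(- \frac{1}{406696}\right) = \left(-9882 + 68665\right) \left(- \frac{1}{406696}\right) = 58783 \left(- \frac{1}{406696}\right) = - \frac{2027}{14024}$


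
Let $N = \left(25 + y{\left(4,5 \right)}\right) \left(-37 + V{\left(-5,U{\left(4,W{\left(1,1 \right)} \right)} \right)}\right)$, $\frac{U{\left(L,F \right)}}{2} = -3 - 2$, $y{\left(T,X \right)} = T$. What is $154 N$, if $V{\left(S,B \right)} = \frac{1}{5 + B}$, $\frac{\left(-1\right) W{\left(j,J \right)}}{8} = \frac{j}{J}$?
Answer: $- \frac{830676}{5} \approx -1.6614 \cdot 10^{5}$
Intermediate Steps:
$W{\left(j,J \right)} = - \frac{8 j}{J}$ ($W{\left(j,J \right)} = - 8 \frac{j}{J} = - \frac{8 j}{J}$)
$U{\left(L,F \right)} = -10$ ($U{\left(L,F \right)} = 2 \left(-3 - 2\right) = 2 \left(-5\right) = -10$)
$N = - \frac{5394}{5}$ ($N = \left(25 + 4\right) \left(-37 + \frac{1}{5 - 10}\right) = 29 \left(-37 + \frac{1}{-5}\right) = 29 \left(-37 - \frac{1}{5}\right) = 29 \left(- \frac{186}{5}\right) = - \frac{5394}{5} \approx -1078.8$)
$154 N = 154 \left(- \frac{5394}{5}\right) = - \frac{830676}{5}$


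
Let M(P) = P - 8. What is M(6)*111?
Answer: -222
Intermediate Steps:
M(P) = -8 + P
M(6)*111 = (-8 + 6)*111 = -2*111 = -222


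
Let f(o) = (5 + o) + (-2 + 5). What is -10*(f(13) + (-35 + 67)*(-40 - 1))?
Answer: 12910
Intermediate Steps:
f(o) = 8 + o (f(o) = (5 + o) + 3 = 8 + o)
-10*(f(13) + (-35 + 67)*(-40 - 1)) = -10*((8 + 13) + (-35 + 67)*(-40 - 1)) = -10*(21 + 32*(-41)) = -10*(21 - 1312) = -10*(-1291) = 12910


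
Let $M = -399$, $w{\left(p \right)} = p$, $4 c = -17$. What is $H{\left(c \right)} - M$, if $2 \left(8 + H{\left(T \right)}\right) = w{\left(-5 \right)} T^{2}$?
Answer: $\frac{11067}{32} \approx 345.84$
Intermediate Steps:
$c = - \frac{17}{4}$ ($c = \frac{1}{4} \left(-17\right) = - \frac{17}{4} \approx -4.25$)
$H{\left(T \right)} = -8 - \frac{5 T^{2}}{2}$ ($H{\left(T \right)} = -8 + \frac{\left(-5\right) T^{2}}{2} = -8 - \frac{5 T^{2}}{2}$)
$H{\left(c \right)} - M = \left(-8 - \frac{5 \left(- \frac{17}{4}\right)^{2}}{2}\right) - -399 = \left(-8 - \frac{1445}{32}\right) + 399 = - \frac{1701}{32} + 399 = \frac{11067}{32}$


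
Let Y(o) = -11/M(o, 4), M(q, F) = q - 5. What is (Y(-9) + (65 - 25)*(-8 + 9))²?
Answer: 326041/196 ≈ 1663.5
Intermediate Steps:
M(q, F) = -5 + q
Y(o) = -11/(-5 + o)
(Y(-9) + (65 - 25)*(-8 + 9))² = (-11/(-5 - 9) + (65 - 25)*(-8 + 9))² = (-11/(-14) + 40*1)² = (-11*(-1/14) + 40)² = (11/14 + 40)² = (571/14)² = 326041/196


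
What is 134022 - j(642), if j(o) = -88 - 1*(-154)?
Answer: 133956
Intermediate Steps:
j(o) = 66 (j(o) = -88 + 154 = 66)
134022 - j(642) = 134022 - 1*66 = 134022 - 66 = 133956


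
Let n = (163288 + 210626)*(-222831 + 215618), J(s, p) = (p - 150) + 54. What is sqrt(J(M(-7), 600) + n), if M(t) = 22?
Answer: 3*I*sqrt(299671242) ≈ 51933.0*I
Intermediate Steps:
J(s, p) = -96 + p (J(s, p) = (-150 + p) + 54 = -96 + p)
n = -2697041682 (n = 373914*(-7213) = -2697041682)
sqrt(J(M(-7), 600) + n) = sqrt((-96 + 600) - 2697041682) = sqrt(504 - 2697041682) = sqrt(-2697041178) = 3*I*sqrt(299671242)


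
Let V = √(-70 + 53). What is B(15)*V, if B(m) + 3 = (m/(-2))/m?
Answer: -7*I*√17/2 ≈ -14.431*I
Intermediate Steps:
V = I*√17 (V = √(-17) = I*√17 ≈ 4.1231*I)
B(m) = -7/2 (B(m) = -3 + (m/(-2))/m = -3 + (m*(-½))/m = -3 + (-m/2)/m = -3 - ½ = -7/2)
B(15)*V = -7*I*√17/2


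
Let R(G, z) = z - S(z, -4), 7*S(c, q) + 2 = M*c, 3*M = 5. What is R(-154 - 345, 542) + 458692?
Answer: 9641210/21 ≈ 4.5911e+5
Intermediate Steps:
M = 5/3 (M = (1/3)*5 = 5/3 ≈ 1.6667)
S(c, q) = -2/7 + 5*c/21 (S(c, q) = -2/7 + (5*c/3)/7 = -2/7 + 5*c/21)
R(G, z) = 2/7 + 16*z/21 (R(G, z) = z - (-2/7 + 5*z/21) = z + (2/7 - 5*z/21) = 2/7 + 16*z/21)
R(-154 - 345, 542) + 458692 = (2/7 + (16/21)*542) + 458692 = (2/7 + 8672/21) + 458692 = 8678/21 + 458692 = 9641210/21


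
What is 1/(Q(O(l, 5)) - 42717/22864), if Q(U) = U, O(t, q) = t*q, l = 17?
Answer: 22864/1900723 ≈ 0.012029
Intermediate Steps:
O(t, q) = q*t
1/(Q(O(l, 5)) - 42717/22864) = 1/(5*17 - 42717/22864) = 1/(85 - 42717*1/22864) = 1/(85 - 42717/22864) = 1/(1900723/22864) = 22864/1900723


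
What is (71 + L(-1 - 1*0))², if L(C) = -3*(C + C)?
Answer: 5929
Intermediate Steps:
L(C) = -6*C
(71 + L(-1 - 1*0))² = (71 - 6*(-1 - 1*0))² = (71 - 6*(-1 + 0))² = (71 - 6*(-1))² = (71 + 6)² = 77² = 5929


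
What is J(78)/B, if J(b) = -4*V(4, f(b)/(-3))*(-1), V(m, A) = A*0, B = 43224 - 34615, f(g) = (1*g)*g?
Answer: 0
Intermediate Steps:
f(g) = g**2 (f(g) = g*g = g**2)
B = 8609
V(m, A) = 0
J(b) = 0 (J(b) = -4*0*(-1) = 0*(-1) = 0)
J(78)/B = 0/8609 = 0*(1/8609) = 0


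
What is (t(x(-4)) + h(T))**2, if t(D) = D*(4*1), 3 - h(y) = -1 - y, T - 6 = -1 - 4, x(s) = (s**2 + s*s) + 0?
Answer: 17689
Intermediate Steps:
x(s) = 2*s**2 (x(s) = (s**2 + s**2) + 0 = 2*s**2 + 0 = 2*s**2)
T = 1 (T = 6 + (-1 - 4) = 6 - 5 = 1)
h(y) = 4 + y (h(y) = 3 - (-1 - y) = 3 + (1 + y) = 4 + y)
t(D) = 4*D (t(D) = D*4 = 4*D)
(t(x(-4)) + h(T))**2 = (4*(2*(-4)**2) + (4 + 1))**2 = (4*(2*16) + 5)**2 = (4*32 + 5)**2 = (128 + 5)**2 = 133**2 = 17689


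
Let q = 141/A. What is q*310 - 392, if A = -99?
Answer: -27506/33 ≈ -833.52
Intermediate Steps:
q = -47/33 (q = 141/(-99) = 141*(-1/99) = -47/33 ≈ -1.4242)
q*310 - 392 = -47/33*310 - 392 = -14570/33 - 392 = -27506/33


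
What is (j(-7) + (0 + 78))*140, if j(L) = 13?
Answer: 12740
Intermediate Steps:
(j(-7) + (0 + 78))*140 = (13 + (0 + 78))*140 = (13 + 78)*140 = 91*140 = 12740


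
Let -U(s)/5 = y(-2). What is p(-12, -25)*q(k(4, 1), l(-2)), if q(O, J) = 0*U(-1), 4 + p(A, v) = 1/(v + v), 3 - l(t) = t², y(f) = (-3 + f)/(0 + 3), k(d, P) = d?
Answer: 0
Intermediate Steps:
y(f) = -1 + f/3 (y(f) = (-3 + f)/3 = (-3 + f)*(⅓) = -1 + f/3)
l(t) = 3 - t²
U(s) = 25/3 (U(s) = -5*(-1 + (⅓)*(-2)) = -5*(-1 - ⅔) = -5*(-5/3) = 25/3)
p(A, v) = -4 + 1/(2*v) (p(A, v) = -4 + 1/(v + v) = -4 + 1/(2*v))
q(O, J) = 0 (q(O, J) = 0*(25/3) = 0)
p(-12, -25)*q(k(4, 1), l(-2)) = (-4 + (½)/(-25))*0 = (-4 + (½)*(-1/25))*0 = (-4 - 1/50)*0 = -201/50*0 = 0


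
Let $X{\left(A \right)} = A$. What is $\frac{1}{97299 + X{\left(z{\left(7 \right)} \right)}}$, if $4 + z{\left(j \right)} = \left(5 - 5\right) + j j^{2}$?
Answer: $\frac{1}{97638} \approx 1.0242 \cdot 10^{-5}$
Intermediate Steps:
$z{\left(j \right)} = -4 + j^{3}$ ($z{\left(j \right)} = -4 + \left(\left(5 - 5\right) + j j^{2}\right) = -4 + \left(0 + j^{3}\right) = -4 + j^{3}$)
$\frac{1}{97299 + X{\left(z{\left(7 \right)} \right)}} = \frac{1}{97299 - \left(4 - 7^{3}\right)} = \frac{1}{97299 + \left(-4 + 343\right)} = \frac{1}{97299 + 339} = \frac{1}{97638}$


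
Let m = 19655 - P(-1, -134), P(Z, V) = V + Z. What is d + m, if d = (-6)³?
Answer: 19574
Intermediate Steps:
m = 19790 (m = 19655 - (-134 - 1) = 19655 - 1*(-135) = 19655 + 135 = 19790)
d = -216
d + m = -216 + 19790 = 19574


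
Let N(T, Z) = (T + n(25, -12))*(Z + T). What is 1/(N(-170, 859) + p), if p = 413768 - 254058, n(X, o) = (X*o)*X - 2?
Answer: -1/5126298 ≈ -1.9507e-7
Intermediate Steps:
n(X, o) = -2 + o*X² (n(X, o) = o*X² - 2 = -2 + o*X²)
N(T, Z) = (-7502 + T)*(T + Z) (N(T, Z) = (T + (-2 - 12*25²))*(Z + T) = (T + (-2 - 12*625))*(T + Z) = (T + (-2 - 7500))*(T + Z) = (T - 7502)*(T + Z) = (-7502 + T)*(T + Z))
p = 159710
1/(N(-170, 859) + p) = 1/(((-170)² - 7502*(-170) - 7502*859 - 170*859) + 159710) = 1/((28900 + 1275340 - 6444218 - 146030) + 159710) = 1/(-5286008 + 159710) = 1/(-5126298) = -1/5126298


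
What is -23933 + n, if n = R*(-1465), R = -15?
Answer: -1958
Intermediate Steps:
n = 21975 (n = -15*(-1465) = 21975)
-23933 + n = -23933 + 21975 = -1958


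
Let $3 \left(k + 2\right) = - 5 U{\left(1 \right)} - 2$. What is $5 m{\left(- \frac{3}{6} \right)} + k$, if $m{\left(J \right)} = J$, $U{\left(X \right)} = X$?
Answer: $- \frac{41}{6} \approx -6.8333$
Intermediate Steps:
$k = - \frac{13}{3}$ ($k = -2 + \frac{\left(-5\right) 1 - 2}{3} = -2 + \frac{-5 - 2}{3} = -2 + \frac{1}{3} \left(-7\right) = -2 - \frac{7}{3} = - \frac{13}{3} \approx -4.3333$)
$5 m{\left(- \frac{3}{6} \right)} + k = 5 \left(- \frac{3}{6}\right) - \frac{13}{3} = 5 \left(\left(-3\right) \frac{1}{6}\right) - \frac{13}{3} = 5 \left(- \frac{1}{2}\right) - \frac{13}{3} = - \frac{5}{2} - \frac{13}{3} = - \frac{41}{6}$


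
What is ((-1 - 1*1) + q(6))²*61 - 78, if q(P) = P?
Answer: 898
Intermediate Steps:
((-1 - 1*1) + q(6))²*61 - 78 = ((-1 - 1*1) + 6)²*61 - 78 = ((-1 - 1) + 6)²*61 - 78 = (-2 + 6)²*61 - 78 = 4²*61 - 78 = 16*61 - 78 = 976 - 78 = 898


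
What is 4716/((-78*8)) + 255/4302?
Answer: -279571/37284 ≈ -7.4984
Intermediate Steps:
4716/((-78*8)) + 255/4302 = 4716/(-624) + 255*(1/4302) = 4716*(-1/624) + 85/1434 = -393/52 + 85/1434 = -279571/37284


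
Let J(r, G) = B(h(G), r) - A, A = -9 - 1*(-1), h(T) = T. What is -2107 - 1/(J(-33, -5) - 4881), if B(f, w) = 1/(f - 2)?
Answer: -71873977/34112 ≈ -2107.0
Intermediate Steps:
A = -8 (A = -9 + 1 = -8)
B(f, w) = 1/(-2 + f)
J(r, G) = 8 + 1/(-2 + G) (J(r, G) = 1/(-2 + G) - 1*(-8) = 1/(-2 + G) + 8 = 8 + 1/(-2 + G))
-2107 - 1/(J(-33, -5) - 4881) = -2107 - 1/((-15 + 8*(-5))/(-2 - 5) - 4881) = -2107 - 1/((-15 - 40)/(-7) - 4881) = -2107 - 1/(-⅐*(-55) - 4881) = -2107 - 1/(55/7 - 4881) = -2107 - 1/(-34112/7) = -2107 - 1*(-7/34112) = -2107 + 7/34112 = -71873977/34112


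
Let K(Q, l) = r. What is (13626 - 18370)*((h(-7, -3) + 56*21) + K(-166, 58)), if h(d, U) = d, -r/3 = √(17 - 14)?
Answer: -5545736 + 14232*√3 ≈ -5.5211e+6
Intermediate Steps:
r = -3*√3 (r = -3*√(17 - 14) = -3*√3 ≈ -5.1962)
K(Q, l) = -3*√3
(13626 - 18370)*((h(-7, -3) + 56*21) + K(-166, 58)) = (13626 - 18370)*((-7 + 56*21) - 3*√3) = -4744*((-7 + 1176) - 3*√3) = -4744*(1169 - 3*√3) = -5545736 + 14232*√3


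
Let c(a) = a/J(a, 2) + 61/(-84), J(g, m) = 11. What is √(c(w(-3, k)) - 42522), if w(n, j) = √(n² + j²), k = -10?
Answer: √(-9076220769 + 19404*√109)/462 ≈ 206.21*I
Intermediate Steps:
w(n, j) = √(j² + n²)
c(a) = -61/84 + a/11 (c(a) = a/11 + 61/(-84) = a*(1/11) + 61*(-1/84) = a/11 - 61/84 = -61/84 + a/11)
√(c(w(-3, k)) - 42522) = √((-61/84 + √((-10)² + (-3)²)/11) - 42522) = √((-61/84 + √(100 + 9)/11) - 42522) = √((-61/84 + √109/11) - 42522) = √(-3571909/84 + √109/11)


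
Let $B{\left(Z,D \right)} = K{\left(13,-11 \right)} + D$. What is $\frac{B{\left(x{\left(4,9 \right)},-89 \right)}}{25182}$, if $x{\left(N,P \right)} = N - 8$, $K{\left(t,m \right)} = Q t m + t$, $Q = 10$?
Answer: $- \frac{251}{4197} \approx -0.059805$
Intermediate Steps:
$K{\left(t,m \right)} = t + 10 m t$ ($K{\left(t,m \right)} = 10 t m + t = 10 m t + t = t + 10 m t$)
$x{\left(N,P \right)} = -8 + N$
$B{\left(Z,D \right)} = -1417 + D$ ($B{\left(Z,D \right)} = 13 \left(1 + 10 \left(-11\right)\right) + D = 13 \left(1 - 110\right) + D = 13 \left(-109\right) + D = -1417 + D$)
$\frac{B{\left(x{\left(4,9 \right)},-89 \right)}}{25182} = \frac{-1417 - 89}{25182} = \left(-1506\right) \frac{1}{25182} = - \frac{251}{4197}$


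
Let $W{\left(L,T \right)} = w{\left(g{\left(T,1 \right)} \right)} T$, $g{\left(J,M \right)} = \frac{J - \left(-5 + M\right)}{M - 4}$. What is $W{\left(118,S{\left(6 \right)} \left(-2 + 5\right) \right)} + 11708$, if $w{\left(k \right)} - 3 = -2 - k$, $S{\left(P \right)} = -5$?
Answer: $11748$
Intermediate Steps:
$g{\left(J,M \right)} = \frac{5 + J - M}{-4 + M}$
$w{\left(k \right)} = 1 - k$ ($w{\left(k \right)} = 3 - \left(2 + k\right) = 1 - k$)
$W{\left(L,T \right)} = T \left(\frac{7}{3} + \frac{T}{3}\right)$ ($W{\left(L,T \right)} = \left(1 - \frac{5 + T - 1}{-4 + 1}\right) T = \left(1 - \frac{5 + T - 1}{-3}\right) T = \left(1 - - \frac{4 + T}{3}\right) T = \left(1 - \left(- \frac{4}{3} - \frac{T}{3}\right)\right) T = \left(1 + \left(\frac{4}{3} + \frac{T}{3}\right)\right) T = \left(\frac{7}{3} + \frac{T}{3}\right) T = T \left(\frac{7}{3} + \frac{T}{3}\right)$)
$W{\left(118,S{\left(6 \right)} \left(-2 + 5\right) \right)} + 11708 = \frac{- 5 \left(-2 + 5\right) \left(7 - 5 \left(-2 + 5\right)\right)}{3} + 11708 = \frac{\left(-5\right) 3 \left(7 - 15\right)}{3} + 11708 = \frac{1}{3} \left(-15\right) \left(7 - 15\right) + 11708 = \frac{1}{3} \left(-15\right) \left(-8\right) + 11708 = 40 + 11708 = 11748$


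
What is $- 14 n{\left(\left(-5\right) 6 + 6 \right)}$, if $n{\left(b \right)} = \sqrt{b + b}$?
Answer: $- 56 i \sqrt{3} \approx - 96.995 i$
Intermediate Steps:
$n{\left(b \right)} = \sqrt{2} \sqrt{b}$ ($n{\left(b \right)} = \sqrt{2 b} = \sqrt{2} \sqrt{b}$)
$- 14 n{\left(\left(-5\right) 6 + 6 \right)} = - 14 \sqrt{2} \sqrt{\left(-5\right) 6 + 6} = - 14 \sqrt{2} \sqrt{-30 + 6} = - 14 \sqrt{2} \sqrt{-24} = - 14 \sqrt{2} \cdot 2 i \sqrt{6} = - 14 \cdot 4 i \sqrt{3} = - 56 i \sqrt{3}$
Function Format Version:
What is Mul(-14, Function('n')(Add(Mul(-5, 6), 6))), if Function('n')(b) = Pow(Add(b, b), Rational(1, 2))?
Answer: Mul(-56, I, Pow(3, Rational(1, 2))) ≈ Mul(-96.995, I)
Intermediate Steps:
Function('n')(b) = Mul(Pow(2, Rational(1, 2)), Pow(b, Rational(1, 2))) (Function('n')(b) = Pow(Mul(2, b), Rational(1, 2)) = Mul(Pow(2, Rational(1, 2)), Pow(b, Rational(1, 2))))
Mul(-14, Function('n')(Add(Mul(-5, 6), 6))) = Mul(-14, Mul(Pow(2, Rational(1, 2)), Pow(Add(Mul(-5, 6), 6), Rational(1, 2)))) = Mul(-14, Mul(Pow(2, Rational(1, 2)), Pow(Add(-30, 6), Rational(1, 2)))) = Mul(-14, Mul(Pow(2, Rational(1, 2)), Pow(-24, Rational(1, 2)))) = Mul(-14, Mul(Pow(2, Rational(1, 2)), Mul(2, I, Pow(6, Rational(1, 2))))) = Mul(-14, Mul(4, I, Pow(3, Rational(1, 2)))) = Mul(-56, I, Pow(3, Rational(1, 2)))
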